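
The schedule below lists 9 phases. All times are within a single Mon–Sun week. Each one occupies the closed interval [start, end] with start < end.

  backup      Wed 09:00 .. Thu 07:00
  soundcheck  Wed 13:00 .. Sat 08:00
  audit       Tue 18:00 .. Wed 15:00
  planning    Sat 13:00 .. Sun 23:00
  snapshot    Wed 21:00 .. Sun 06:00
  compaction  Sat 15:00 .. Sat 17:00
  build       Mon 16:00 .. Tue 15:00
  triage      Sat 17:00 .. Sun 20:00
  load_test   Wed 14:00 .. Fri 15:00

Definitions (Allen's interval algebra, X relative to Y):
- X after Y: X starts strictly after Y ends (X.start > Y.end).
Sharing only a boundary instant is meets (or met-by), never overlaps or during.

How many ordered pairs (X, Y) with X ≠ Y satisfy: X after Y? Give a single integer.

21

Checking all 72 ordered pairs for relation 'after'; matching pairs in alphabetical order:
(audit, build): audit after build ✓
(backup, build): backup after build ✓
(compaction, audit): compaction after audit ✓
(compaction, backup): compaction after backup ✓
(compaction, build): compaction after build ✓
(compaction, load_test): compaction after load_test ✓
(compaction, soundcheck): compaction after soundcheck ✓
(load_test, build): load_test after build ✓
(planning, audit): planning after audit ✓
(planning, backup): planning after backup ✓
(planning, build): planning after build ✓
(planning, load_test): planning after load_test ✓
(planning, soundcheck): planning after soundcheck ✓
(snapshot, audit): snapshot after audit ✓
(snapshot, build): snapshot after build ✓
(soundcheck, build): soundcheck after build ✓
(triage, audit): triage after audit ✓
(triage, backup): triage after backup ✓
(triage, build): triage after build ✓
(triage, load_test): triage after load_test ✓
(triage, soundcheck): triage after soundcheck ✓
Count: 21.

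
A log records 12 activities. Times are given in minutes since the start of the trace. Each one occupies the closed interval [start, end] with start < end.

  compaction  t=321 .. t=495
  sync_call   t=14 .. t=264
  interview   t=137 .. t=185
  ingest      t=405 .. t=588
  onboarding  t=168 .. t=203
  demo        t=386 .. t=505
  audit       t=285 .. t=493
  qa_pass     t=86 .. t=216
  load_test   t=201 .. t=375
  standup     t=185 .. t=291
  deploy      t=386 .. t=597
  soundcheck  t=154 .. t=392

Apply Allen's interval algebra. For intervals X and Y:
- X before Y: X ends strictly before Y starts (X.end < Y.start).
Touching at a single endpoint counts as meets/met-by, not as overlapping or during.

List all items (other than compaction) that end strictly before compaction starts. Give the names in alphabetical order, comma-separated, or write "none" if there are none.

interview, onboarding, qa_pass, standup, sync_call

Target compaction = [t=321, t=495].
audit [t=285, t=493] → overlaps → no.
demo [t=386, t=505] → overlapped-by → no.
deploy [t=386, t=597] → overlapped-by → no.
ingest [t=405, t=588] → overlapped-by → no.
interview [t=137, t=185] → before → yes.
load_test [t=201, t=375] → overlaps → no.
onboarding [t=168, t=203] → before → yes.
qa_pass [t=86, t=216] → before → yes.
soundcheck [t=154, t=392] → overlaps → no.
standup [t=185, t=291] → before → yes.
sync_call [t=14, t=264] → before → yes.
Result: interview, onboarding, qa_pass, standup, sync_call.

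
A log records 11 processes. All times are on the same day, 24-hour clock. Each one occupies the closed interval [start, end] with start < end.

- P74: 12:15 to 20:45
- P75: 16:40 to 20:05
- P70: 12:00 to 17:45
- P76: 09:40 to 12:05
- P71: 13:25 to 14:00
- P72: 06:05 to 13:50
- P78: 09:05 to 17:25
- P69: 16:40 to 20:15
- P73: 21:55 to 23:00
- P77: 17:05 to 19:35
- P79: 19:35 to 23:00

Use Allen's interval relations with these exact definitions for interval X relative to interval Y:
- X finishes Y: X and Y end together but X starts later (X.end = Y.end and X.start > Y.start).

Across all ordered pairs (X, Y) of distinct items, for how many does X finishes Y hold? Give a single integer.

1

Checking all 110 ordered pairs for relation 'finishes'; matching pairs in alphabetical order:
(P73, P79): P73 finishes P79 ✓
Count: 1.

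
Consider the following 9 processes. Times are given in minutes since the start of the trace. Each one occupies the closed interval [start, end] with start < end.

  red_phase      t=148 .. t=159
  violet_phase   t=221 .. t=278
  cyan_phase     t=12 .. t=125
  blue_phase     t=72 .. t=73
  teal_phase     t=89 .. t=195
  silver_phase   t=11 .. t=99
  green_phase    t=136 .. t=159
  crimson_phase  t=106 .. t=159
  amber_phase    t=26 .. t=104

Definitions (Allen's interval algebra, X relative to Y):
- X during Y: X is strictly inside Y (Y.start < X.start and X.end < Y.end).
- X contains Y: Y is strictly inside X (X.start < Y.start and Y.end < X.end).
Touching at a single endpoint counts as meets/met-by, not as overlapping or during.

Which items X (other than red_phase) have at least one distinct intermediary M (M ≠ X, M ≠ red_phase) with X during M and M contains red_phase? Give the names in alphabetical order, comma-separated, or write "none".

crimson_phase, green_phase

Target red_phase = [t=148, t=159].
Intermediaries M with M contains red_phase: teal_phase.
Via teal_phase — items with X during teal_phase: crimson_phase, green_phase.
Union: crimson_phase, green_phase.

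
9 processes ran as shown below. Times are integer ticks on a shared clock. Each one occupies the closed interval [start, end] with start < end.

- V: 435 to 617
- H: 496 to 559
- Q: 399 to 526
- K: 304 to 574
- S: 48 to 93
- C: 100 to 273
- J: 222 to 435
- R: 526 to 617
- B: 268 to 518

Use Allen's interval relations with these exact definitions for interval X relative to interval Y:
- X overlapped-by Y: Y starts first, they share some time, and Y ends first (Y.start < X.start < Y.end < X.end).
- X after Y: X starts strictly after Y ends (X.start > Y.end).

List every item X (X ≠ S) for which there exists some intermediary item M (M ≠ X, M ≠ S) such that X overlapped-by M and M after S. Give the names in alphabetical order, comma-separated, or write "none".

B, H, J, K, Q, R, V

Target S = [48, 93].
Intermediaries M with M after S: B, C, H, J, K, Q, R, V.
Via B — items with X overlapped-by B: H, K, Q, V.
Via C — items with X overlapped-by C: B, J.
Via H — items with X overlapped-by H: R.
Via J — items with X overlapped-by J: B, K, Q.
Via K — items with X overlapped-by K: R, V.
Via Q — items with X overlapped-by Q: H, V.
Via R — items with X overlapped-by R: none.
Via V — items with X overlapped-by V: none.
Union: B, H, J, K, Q, R, V.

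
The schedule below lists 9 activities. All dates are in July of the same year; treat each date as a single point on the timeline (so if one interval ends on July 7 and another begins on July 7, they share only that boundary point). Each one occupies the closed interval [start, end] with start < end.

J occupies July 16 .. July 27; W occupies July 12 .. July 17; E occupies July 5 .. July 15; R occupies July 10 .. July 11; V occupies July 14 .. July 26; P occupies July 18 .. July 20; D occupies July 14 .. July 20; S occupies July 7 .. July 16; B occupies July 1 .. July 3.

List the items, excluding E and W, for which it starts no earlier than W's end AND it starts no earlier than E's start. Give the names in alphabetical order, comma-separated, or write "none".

Conditions: its start is no earlier than W's end (X.start >= July 17) AND its start is no earlier than E's start (X.start >= July 5).
B: start July 1 >= July 17? ✗; start July 1 >= July 5? ✗ → no.
D: start July 14 >= July 17? ✗; start July 14 >= July 5? ✓ → no.
J: start July 16 >= July 17? ✗; start July 16 >= July 5? ✓ → no.
P: start July 18 >= July 17? ✓; start July 18 >= July 5? ✓ → yes.
R: start July 10 >= July 17? ✗; start July 10 >= July 5? ✓ → no.
S: start July 7 >= July 17? ✗; start July 7 >= July 5? ✓ → no.
V: start July 14 >= July 17? ✗; start July 14 >= July 5? ✓ → no.
Result: P.

P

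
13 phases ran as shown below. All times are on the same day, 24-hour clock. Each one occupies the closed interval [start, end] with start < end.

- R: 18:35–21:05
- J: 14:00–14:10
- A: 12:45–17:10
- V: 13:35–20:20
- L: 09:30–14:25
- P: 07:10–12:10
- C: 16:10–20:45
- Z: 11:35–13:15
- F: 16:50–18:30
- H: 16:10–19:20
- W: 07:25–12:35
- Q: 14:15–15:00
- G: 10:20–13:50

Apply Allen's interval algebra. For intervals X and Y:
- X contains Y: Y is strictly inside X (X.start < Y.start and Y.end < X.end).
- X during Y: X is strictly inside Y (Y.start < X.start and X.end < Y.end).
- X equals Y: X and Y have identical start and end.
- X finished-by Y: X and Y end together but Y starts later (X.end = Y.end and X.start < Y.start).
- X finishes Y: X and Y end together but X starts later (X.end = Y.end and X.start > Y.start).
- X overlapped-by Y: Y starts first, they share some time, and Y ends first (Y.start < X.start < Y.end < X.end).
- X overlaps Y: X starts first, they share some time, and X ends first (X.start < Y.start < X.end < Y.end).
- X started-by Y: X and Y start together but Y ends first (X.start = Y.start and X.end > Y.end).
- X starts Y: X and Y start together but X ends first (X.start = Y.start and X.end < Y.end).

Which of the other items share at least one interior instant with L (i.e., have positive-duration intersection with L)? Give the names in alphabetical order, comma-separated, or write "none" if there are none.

Target L = [09:30, 14:25].
A [12:45, 17:10] → overlapped-by → yes.
C [16:10, 20:45] → after → no.
F [16:50, 18:30] → after → no.
G [10:20, 13:50] → during → yes.
H [16:10, 19:20] → after → no.
J [14:00, 14:10] → during → yes.
P [07:10, 12:10] → overlaps → yes.
Q [14:15, 15:00] → overlapped-by → yes.
R [18:35, 21:05] → after → no.
V [13:35, 20:20] → overlapped-by → yes.
W [07:25, 12:35] → overlaps → yes.
Z [11:35, 13:15] → during → yes.
Result: A, G, J, P, Q, V, W, Z.

A, G, J, P, Q, V, W, Z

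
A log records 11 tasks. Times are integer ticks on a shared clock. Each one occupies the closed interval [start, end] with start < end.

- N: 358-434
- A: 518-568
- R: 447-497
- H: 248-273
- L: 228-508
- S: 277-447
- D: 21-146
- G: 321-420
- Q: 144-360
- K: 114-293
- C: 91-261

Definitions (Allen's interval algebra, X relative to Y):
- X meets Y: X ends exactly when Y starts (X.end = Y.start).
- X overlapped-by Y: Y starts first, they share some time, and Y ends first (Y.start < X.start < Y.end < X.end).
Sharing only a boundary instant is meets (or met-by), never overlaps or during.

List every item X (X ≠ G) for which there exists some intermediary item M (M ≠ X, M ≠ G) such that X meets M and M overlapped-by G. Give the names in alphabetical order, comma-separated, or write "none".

none

Target G = [321, 420].
Intermediaries M with M overlapped-by G: N.
Via N — items with X meets N: none.
Union: none.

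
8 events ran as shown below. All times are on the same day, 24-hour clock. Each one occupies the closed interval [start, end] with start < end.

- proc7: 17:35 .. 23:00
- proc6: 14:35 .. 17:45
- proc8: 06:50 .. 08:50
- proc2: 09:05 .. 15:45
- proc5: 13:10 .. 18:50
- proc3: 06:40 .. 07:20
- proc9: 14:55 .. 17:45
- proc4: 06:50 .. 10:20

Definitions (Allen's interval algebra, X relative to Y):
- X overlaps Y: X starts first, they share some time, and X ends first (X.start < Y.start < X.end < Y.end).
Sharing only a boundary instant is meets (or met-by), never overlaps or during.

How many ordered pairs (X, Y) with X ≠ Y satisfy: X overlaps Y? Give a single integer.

9

Checking all 56 ordered pairs for relation 'overlaps'; matching pairs in alphabetical order:
(proc2, proc5): proc2 overlaps proc5 ✓
(proc2, proc6): proc2 overlaps proc6 ✓
(proc2, proc9): proc2 overlaps proc9 ✓
(proc3, proc4): proc3 overlaps proc4 ✓
(proc3, proc8): proc3 overlaps proc8 ✓
(proc4, proc2): proc4 overlaps proc2 ✓
(proc5, proc7): proc5 overlaps proc7 ✓
(proc6, proc7): proc6 overlaps proc7 ✓
(proc9, proc7): proc9 overlaps proc7 ✓
Count: 9.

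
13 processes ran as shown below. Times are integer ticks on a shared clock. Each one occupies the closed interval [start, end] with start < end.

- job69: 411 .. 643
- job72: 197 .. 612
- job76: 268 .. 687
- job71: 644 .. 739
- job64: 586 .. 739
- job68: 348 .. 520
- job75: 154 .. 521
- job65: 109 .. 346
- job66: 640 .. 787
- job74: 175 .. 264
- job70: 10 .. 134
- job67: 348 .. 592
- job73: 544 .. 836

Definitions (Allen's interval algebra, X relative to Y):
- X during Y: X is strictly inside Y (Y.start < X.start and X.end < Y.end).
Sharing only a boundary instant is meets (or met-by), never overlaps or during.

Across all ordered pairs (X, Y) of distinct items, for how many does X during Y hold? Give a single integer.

12

Checking all 156 ordered pairs for relation 'during'; matching pairs in alphabetical order:
(job64, job73): job64 during job73 ✓
(job66, job73): job66 during job73 ✓
(job67, job72): job67 during job72 ✓
(job67, job76): job67 during job76 ✓
(job68, job72): job68 during job72 ✓
(job68, job75): job68 during job75 ✓
(job68, job76): job68 during job76 ✓
(job69, job76): job69 during job76 ✓
(job71, job66): job71 during job66 ✓
(job71, job73): job71 during job73 ✓
(job74, job65): job74 during job65 ✓
(job74, job75): job74 during job75 ✓
Count: 12.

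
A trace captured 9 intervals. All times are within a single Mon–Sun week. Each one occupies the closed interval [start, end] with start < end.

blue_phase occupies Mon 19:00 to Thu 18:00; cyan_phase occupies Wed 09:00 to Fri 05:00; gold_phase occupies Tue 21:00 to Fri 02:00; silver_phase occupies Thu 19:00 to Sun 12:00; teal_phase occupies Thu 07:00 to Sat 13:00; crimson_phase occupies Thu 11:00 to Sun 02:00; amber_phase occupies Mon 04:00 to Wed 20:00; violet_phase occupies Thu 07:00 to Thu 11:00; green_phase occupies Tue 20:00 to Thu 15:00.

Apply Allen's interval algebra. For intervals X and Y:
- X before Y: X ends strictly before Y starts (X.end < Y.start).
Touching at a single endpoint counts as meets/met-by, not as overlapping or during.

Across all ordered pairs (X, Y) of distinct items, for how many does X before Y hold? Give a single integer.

7

Checking all 72 ordered pairs for relation 'before'; matching pairs in alphabetical order:
(amber_phase, crimson_phase): amber_phase before crimson_phase ✓
(amber_phase, silver_phase): amber_phase before silver_phase ✓
(amber_phase, teal_phase): amber_phase before teal_phase ✓
(amber_phase, violet_phase): amber_phase before violet_phase ✓
(blue_phase, silver_phase): blue_phase before silver_phase ✓
(green_phase, silver_phase): green_phase before silver_phase ✓
(violet_phase, silver_phase): violet_phase before silver_phase ✓
Count: 7.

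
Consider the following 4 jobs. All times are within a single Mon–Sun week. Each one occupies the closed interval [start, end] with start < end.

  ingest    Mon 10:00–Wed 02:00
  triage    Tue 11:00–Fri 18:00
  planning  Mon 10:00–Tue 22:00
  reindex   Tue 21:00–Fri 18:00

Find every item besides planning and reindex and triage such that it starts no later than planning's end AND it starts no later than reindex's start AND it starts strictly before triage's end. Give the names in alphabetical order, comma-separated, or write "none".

ingest

Conditions: its start is no later than planning's end (X.start <= Tue 22:00) AND its start is no later than reindex's start (X.start <= Tue 21:00) AND its start is strictly before triage's end (X.start < Fri 18:00).
ingest: start Mon 10:00 <= Tue 22:00? ✓; start Mon 10:00 <= Tue 21:00? ✓; start Mon 10:00 < Fri 18:00? ✓ → yes.
Result: ingest.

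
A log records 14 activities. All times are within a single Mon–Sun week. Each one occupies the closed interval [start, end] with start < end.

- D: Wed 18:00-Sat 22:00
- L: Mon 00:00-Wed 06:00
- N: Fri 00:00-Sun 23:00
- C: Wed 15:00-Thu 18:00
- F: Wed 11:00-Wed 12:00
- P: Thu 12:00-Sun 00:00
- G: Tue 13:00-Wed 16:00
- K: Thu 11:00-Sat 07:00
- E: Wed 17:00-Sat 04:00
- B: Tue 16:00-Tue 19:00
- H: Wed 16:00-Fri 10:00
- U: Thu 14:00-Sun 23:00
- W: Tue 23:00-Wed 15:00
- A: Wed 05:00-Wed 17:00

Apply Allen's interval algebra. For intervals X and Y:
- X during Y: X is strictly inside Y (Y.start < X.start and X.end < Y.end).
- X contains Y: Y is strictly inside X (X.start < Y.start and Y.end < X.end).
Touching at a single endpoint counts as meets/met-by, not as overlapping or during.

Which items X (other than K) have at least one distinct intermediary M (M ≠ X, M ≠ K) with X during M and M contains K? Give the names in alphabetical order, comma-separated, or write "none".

none

Target K = [Thu 11:00, Sat 07:00].
Intermediaries M with M contains K: D.
Via D — items with X during D: none.
Union: none.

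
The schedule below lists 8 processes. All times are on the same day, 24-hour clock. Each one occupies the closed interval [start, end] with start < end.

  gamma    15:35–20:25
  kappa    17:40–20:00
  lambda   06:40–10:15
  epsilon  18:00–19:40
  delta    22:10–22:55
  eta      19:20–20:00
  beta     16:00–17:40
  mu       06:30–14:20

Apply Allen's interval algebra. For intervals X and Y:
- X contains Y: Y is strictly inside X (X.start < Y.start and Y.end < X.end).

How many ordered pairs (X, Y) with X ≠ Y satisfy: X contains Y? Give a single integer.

6

Checking all 56 ordered pairs for relation 'contains'; matching pairs in alphabetical order:
(gamma, beta): gamma contains beta ✓
(gamma, epsilon): gamma contains epsilon ✓
(gamma, eta): gamma contains eta ✓
(gamma, kappa): gamma contains kappa ✓
(kappa, epsilon): kappa contains epsilon ✓
(mu, lambda): mu contains lambda ✓
Count: 6.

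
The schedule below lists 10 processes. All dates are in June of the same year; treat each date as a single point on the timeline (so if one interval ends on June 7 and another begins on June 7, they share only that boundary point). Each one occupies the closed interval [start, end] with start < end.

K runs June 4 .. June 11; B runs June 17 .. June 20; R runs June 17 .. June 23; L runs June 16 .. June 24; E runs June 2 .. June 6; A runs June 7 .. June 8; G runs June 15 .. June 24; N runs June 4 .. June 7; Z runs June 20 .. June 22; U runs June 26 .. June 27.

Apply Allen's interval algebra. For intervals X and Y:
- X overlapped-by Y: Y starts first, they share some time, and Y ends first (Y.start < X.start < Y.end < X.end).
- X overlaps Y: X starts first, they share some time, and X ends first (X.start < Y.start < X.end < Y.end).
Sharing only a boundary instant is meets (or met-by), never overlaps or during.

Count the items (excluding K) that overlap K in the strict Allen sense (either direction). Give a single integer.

1

Target K = [June 4, June 11].
A [June 7, June 8] → during → no.
B [June 17, June 20] → after → no.
E [June 2, June 6] → overlaps → counts.
G [June 15, June 24] → after → no.
L [June 16, June 24] → after → no.
N [June 4, June 7] → starts → no.
R [June 17, June 23] → after → no.
U [June 26, June 27] → after → no.
Z [June 20, June 22] → after → no.
Total: 1.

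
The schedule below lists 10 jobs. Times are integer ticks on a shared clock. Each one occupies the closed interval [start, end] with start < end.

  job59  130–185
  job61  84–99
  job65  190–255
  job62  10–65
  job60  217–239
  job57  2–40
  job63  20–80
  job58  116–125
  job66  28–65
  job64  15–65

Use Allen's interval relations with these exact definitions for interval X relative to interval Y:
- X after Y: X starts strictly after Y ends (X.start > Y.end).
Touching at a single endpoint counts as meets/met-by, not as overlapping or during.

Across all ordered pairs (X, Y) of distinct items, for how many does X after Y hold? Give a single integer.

Checking all 90 ordered pairs for relation 'after'; matching pairs in alphabetical order:
(job58, job57): job58 after job57 ✓
(job58, job61): job58 after job61 ✓
(job58, job62): job58 after job62 ✓
(job58, job63): job58 after job63 ✓
(job58, job64): job58 after job64 ✓
(job58, job66): job58 after job66 ✓
(job59, job57): job59 after job57 ✓
(job59, job58): job59 after job58 ✓
(job59, job61): job59 after job61 ✓
(job59, job62): job59 after job62 ✓
(job59, job63): job59 after job63 ✓
(job59, job64): job59 after job64 ✓
(job59, job66): job59 after job66 ✓
(job60, job57): job60 after job57 ✓
(job60, job58): job60 after job58 ✓
(job60, job59): job60 after job59 ✓
(job60, job61): job60 after job61 ✓
(job60, job62): job60 after job62 ✓
(job60, job63): job60 after job63 ✓
(job60, job64): job60 after job64 ✓
(job60, job66): job60 after job66 ✓
(job61, job57): job61 after job57 ✓
(job61, job62): job61 after job62 ✓
(job61, job63): job61 after job63 ✓
... plus 10 further pairs not listed.
Count: 34.

34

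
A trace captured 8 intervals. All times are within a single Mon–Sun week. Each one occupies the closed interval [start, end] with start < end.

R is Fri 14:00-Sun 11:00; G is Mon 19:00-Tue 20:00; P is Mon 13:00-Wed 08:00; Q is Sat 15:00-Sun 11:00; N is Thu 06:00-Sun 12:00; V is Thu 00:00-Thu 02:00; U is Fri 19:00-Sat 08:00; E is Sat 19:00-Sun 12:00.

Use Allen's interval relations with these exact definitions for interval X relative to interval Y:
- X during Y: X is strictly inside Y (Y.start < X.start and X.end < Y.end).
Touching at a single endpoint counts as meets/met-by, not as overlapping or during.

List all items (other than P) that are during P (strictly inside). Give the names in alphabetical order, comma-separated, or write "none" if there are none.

Target P = [Mon 13:00, Wed 08:00].
E [Sat 19:00, Sun 12:00] → after → no.
G [Mon 19:00, Tue 20:00] → during → yes.
N [Thu 06:00, Sun 12:00] → after → no.
Q [Sat 15:00, Sun 11:00] → after → no.
R [Fri 14:00, Sun 11:00] → after → no.
U [Fri 19:00, Sat 08:00] → after → no.
V [Thu 00:00, Thu 02:00] → after → no.
Result: G.

G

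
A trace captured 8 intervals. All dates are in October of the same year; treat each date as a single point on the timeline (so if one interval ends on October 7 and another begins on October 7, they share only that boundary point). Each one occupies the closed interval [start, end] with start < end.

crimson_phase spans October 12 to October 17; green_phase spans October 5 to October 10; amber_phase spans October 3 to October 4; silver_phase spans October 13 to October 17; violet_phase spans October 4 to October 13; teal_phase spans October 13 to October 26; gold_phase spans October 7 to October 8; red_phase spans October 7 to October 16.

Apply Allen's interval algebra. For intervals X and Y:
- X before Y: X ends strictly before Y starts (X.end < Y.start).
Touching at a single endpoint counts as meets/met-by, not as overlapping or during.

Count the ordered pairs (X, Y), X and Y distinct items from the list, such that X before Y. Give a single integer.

Checking all 56 ordered pairs for relation 'before'; matching pairs in alphabetical order:
(amber_phase, crimson_phase): amber_phase before crimson_phase ✓
(amber_phase, gold_phase): amber_phase before gold_phase ✓
(amber_phase, green_phase): amber_phase before green_phase ✓
(amber_phase, red_phase): amber_phase before red_phase ✓
(amber_phase, silver_phase): amber_phase before silver_phase ✓
(amber_phase, teal_phase): amber_phase before teal_phase ✓
(gold_phase, crimson_phase): gold_phase before crimson_phase ✓
(gold_phase, silver_phase): gold_phase before silver_phase ✓
(gold_phase, teal_phase): gold_phase before teal_phase ✓
(green_phase, crimson_phase): green_phase before crimson_phase ✓
(green_phase, silver_phase): green_phase before silver_phase ✓
(green_phase, teal_phase): green_phase before teal_phase ✓
Count: 12.

12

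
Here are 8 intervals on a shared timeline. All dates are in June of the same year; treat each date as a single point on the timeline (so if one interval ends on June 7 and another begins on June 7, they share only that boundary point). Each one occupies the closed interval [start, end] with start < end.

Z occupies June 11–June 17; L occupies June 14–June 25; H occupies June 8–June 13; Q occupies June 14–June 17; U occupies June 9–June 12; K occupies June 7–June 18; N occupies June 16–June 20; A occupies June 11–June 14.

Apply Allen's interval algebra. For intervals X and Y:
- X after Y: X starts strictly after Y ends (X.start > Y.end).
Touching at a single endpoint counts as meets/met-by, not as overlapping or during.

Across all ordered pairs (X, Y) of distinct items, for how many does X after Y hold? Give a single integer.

7

Checking all 56 ordered pairs for relation 'after'; matching pairs in alphabetical order:
(L, H): L after H ✓
(L, U): L after U ✓
(N, A): N after A ✓
(N, H): N after H ✓
(N, U): N after U ✓
(Q, H): Q after H ✓
(Q, U): Q after U ✓
Count: 7.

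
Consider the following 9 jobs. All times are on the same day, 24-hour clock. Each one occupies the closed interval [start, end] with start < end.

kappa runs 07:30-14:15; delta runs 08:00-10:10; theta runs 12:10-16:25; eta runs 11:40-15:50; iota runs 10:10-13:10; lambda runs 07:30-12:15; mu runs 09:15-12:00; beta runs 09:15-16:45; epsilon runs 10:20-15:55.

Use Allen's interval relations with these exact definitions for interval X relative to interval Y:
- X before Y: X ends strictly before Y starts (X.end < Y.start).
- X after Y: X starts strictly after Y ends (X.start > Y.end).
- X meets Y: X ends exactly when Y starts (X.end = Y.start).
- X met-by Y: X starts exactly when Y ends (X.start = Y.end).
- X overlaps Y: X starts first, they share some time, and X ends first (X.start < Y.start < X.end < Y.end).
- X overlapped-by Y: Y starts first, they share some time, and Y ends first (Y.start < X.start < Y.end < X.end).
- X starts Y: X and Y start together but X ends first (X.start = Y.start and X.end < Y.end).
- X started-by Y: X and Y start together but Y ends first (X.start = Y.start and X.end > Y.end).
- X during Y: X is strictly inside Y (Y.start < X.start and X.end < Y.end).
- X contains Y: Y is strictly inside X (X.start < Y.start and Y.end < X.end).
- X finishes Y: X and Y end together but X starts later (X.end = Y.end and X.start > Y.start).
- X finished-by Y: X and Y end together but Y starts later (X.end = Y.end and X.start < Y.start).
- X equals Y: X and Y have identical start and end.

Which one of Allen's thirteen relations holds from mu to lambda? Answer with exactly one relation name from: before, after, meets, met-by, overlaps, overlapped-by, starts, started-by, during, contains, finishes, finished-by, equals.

during

mu = [09:15, 12:00]; lambda = [07:30, 12:15].
Compare endpoints: mu.start > lambda.start, mu.start < lambda.end, mu.end > lambda.start, mu.end < lambda.end.
That pattern is 'during'.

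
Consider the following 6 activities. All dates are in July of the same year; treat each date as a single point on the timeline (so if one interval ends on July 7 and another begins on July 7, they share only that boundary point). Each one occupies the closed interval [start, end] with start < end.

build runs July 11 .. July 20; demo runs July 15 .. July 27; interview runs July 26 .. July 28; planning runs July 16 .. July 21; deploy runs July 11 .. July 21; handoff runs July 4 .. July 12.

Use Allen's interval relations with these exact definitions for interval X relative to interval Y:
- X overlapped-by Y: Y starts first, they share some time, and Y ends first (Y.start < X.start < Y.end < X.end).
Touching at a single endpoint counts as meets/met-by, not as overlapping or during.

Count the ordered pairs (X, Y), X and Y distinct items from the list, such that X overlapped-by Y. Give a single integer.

Checking all 30 ordered pairs for relation 'overlapped-by'; matching pairs in alphabetical order:
(build, handoff): build overlapped-by handoff ✓
(demo, build): demo overlapped-by build ✓
(demo, deploy): demo overlapped-by deploy ✓
(deploy, handoff): deploy overlapped-by handoff ✓
(interview, demo): interview overlapped-by demo ✓
(planning, build): planning overlapped-by build ✓
Count: 6.

6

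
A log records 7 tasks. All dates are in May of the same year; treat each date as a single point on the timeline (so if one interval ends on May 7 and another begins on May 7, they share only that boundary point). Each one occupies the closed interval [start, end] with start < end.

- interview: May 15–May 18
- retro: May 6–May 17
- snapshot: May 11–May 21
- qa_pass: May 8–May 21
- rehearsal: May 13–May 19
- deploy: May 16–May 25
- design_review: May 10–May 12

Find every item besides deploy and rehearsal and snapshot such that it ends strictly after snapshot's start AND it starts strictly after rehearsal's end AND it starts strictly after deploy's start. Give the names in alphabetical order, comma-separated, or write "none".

none

Conditions: its end is strictly after snapshot's start (X.end > May 11) AND its start is strictly after rehearsal's end (X.start > May 19) AND its start is strictly after deploy's start (X.start > May 16).
design_review: end May 12 > May 11? ✓; start May 10 > May 19? ✗; start May 10 > May 16? ✗ → no.
interview: end May 18 > May 11? ✓; start May 15 > May 19? ✗; start May 15 > May 16? ✗ → no.
qa_pass: end May 21 > May 11? ✓; start May 8 > May 19? ✗; start May 8 > May 16? ✗ → no.
retro: end May 17 > May 11? ✓; start May 6 > May 19? ✗; start May 6 > May 16? ✗ → no.
Result: none.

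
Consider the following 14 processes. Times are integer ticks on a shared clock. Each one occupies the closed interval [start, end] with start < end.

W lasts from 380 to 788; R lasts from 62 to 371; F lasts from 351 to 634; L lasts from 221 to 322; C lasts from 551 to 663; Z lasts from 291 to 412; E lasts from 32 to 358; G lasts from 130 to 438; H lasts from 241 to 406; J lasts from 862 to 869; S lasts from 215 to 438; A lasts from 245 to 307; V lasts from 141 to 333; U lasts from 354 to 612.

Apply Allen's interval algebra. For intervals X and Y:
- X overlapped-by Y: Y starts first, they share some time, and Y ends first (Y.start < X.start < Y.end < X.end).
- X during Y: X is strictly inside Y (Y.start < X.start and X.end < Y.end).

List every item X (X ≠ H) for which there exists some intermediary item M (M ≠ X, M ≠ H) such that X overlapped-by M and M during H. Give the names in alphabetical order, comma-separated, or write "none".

Target H = [241, 406].
Intermediaries M with M during H: A.
Via A — items with X overlapped-by A: Z.
Union: Z.

Z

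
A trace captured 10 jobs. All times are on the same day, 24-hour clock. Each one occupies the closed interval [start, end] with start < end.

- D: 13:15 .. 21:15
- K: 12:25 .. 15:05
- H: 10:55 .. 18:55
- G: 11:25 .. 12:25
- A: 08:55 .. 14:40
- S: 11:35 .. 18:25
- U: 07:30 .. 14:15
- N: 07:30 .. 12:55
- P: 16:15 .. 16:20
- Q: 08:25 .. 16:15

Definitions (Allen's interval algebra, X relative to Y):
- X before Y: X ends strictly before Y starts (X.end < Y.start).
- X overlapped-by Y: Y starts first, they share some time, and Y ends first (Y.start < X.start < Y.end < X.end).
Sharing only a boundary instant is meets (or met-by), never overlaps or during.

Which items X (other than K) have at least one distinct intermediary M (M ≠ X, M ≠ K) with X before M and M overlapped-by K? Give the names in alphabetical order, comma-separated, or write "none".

G, N

Target K = [12:25, 15:05].
Intermediaries M with M overlapped-by K: D.
Via D — items with X before D: G, N.
Union: G, N.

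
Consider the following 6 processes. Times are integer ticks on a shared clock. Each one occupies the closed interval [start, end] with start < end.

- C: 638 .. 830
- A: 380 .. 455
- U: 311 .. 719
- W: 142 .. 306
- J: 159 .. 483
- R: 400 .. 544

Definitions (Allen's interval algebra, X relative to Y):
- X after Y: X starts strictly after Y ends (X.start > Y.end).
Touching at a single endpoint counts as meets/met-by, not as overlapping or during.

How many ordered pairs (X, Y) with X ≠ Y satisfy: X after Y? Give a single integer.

7

Checking all 30 ordered pairs for relation 'after'; matching pairs in alphabetical order:
(A, W): A after W ✓
(C, A): C after A ✓
(C, J): C after J ✓
(C, R): C after R ✓
(C, W): C after W ✓
(R, W): R after W ✓
(U, W): U after W ✓
Count: 7.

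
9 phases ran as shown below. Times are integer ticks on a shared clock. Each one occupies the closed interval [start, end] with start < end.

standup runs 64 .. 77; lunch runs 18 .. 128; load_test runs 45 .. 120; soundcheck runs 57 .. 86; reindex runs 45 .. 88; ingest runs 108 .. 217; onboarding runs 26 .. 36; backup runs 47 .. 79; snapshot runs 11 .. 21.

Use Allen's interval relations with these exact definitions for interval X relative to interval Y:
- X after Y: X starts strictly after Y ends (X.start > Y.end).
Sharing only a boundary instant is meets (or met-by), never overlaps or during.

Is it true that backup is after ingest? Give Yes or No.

No

backup = [47, 79], ingest = [108, 217].
Actual relation of backup to ingest: before.
Asked whether 'after' holds → No.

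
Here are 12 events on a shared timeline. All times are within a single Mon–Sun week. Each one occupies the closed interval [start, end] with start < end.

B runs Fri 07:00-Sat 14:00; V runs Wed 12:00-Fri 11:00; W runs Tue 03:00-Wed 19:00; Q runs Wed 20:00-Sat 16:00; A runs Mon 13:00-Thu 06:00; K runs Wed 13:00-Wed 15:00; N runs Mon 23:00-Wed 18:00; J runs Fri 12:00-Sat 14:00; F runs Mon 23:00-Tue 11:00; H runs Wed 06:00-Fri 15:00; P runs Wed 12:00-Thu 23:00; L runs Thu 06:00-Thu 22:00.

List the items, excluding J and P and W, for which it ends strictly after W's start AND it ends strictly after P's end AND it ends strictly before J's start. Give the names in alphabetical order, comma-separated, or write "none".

Conditions: its end is strictly after W's start (X.end > Tue 03:00) AND its end is strictly after P's end (X.end > Thu 23:00) AND its end is strictly before J's start (X.end < Fri 12:00).
A: end Thu 06:00 > Tue 03:00? ✓; end Thu 06:00 > Thu 23:00? ✗; end Thu 06:00 < Fri 12:00? ✓ → no.
B: end Sat 14:00 > Tue 03:00? ✓; end Sat 14:00 > Thu 23:00? ✓; end Sat 14:00 < Fri 12:00? ✗ → no.
F: end Tue 11:00 > Tue 03:00? ✓; end Tue 11:00 > Thu 23:00? ✗; end Tue 11:00 < Fri 12:00? ✓ → no.
H: end Fri 15:00 > Tue 03:00? ✓; end Fri 15:00 > Thu 23:00? ✓; end Fri 15:00 < Fri 12:00? ✗ → no.
K: end Wed 15:00 > Tue 03:00? ✓; end Wed 15:00 > Thu 23:00? ✗; end Wed 15:00 < Fri 12:00? ✓ → no.
L: end Thu 22:00 > Tue 03:00? ✓; end Thu 22:00 > Thu 23:00? ✗; end Thu 22:00 < Fri 12:00? ✓ → no.
N: end Wed 18:00 > Tue 03:00? ✓; end Wed 18:00 > Thu 23:00? ✗; end Wed 18:00 < Fri 12:00? ✓ → no.
Q: end Sat 16:00 > Tue 03:00? ✓; end Sat 16:00 > Thu 23:00? ✓; end Sat 16:00 < Fri 12:00? ✗ → no.
V: end Fri 11:00 > Tue 03:00? ✓; end Fri 11:00 > Thu 23:00? ✓; end Fri 11:00 < Fri 12:00? ✓ → yes.
Result: V.

V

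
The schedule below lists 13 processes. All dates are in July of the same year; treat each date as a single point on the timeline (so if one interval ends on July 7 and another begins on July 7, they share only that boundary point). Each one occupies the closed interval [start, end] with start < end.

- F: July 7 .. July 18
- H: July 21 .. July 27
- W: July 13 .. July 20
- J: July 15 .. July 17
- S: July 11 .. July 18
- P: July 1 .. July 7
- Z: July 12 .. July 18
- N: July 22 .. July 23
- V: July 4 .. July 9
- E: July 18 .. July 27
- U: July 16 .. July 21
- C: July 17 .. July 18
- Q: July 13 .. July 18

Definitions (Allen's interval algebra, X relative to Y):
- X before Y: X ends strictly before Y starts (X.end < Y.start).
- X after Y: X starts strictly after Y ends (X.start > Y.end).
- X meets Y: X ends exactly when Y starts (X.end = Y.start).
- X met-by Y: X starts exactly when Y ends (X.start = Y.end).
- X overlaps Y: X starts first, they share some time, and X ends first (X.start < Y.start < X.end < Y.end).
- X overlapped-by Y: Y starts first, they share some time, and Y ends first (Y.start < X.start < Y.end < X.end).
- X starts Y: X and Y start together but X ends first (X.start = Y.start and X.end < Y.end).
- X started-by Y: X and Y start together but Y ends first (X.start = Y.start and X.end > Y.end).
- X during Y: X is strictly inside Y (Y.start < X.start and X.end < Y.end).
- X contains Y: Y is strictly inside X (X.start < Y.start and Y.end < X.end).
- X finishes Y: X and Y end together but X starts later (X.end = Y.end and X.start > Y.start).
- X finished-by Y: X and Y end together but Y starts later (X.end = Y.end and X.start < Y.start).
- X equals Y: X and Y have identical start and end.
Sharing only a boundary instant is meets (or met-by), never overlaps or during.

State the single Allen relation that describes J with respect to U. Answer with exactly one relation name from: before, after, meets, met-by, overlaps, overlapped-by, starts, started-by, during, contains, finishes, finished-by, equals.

J = [July 15, July 17]; U = [July 16, July 21].
Compare endpoints: J.start < U.start, J.start < U.end, J.end > U.start, J.end < U.end.
That pattern is 'overlaps'.

overlaps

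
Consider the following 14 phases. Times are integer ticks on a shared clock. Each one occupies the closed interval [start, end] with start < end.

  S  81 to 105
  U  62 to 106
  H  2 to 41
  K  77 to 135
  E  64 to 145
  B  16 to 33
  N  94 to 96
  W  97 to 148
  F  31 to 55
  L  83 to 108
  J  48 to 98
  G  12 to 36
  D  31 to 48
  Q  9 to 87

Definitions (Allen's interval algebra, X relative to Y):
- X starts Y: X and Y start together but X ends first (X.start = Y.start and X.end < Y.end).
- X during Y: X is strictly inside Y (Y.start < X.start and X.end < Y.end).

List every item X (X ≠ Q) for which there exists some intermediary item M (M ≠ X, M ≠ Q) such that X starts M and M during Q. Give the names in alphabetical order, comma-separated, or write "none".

Target Q = [9, 87].
Intermediaries M with M during Q: B, D, F, G.
Via B — items with X starts B: none.
Via D — items with X starts D: none.
Via F — items with X starts F: D.
Via G — items with X starts G: none.
Union: D.

D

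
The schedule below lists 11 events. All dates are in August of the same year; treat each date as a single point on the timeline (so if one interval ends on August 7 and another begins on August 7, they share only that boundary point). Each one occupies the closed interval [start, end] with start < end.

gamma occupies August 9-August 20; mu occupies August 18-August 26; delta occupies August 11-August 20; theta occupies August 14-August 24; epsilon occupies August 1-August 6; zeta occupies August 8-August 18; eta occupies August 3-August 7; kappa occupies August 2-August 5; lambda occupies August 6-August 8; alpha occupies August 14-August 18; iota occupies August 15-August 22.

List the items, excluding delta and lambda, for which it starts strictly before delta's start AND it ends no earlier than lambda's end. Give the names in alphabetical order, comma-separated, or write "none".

gamma, zeta

Conditions: its start is strictly before delta's start (X.start < August 11) AND its end is no earlier than lambda's end (X.end >= August 8).
alpha: start August 14 < August 11? ✗; end August 18 >= August 8? ✓ → no.
epsilon: start August 1 < August 11? ✓; end August 6 >= August 8? ✗ → no.
eta: start August 3 < August 11? ✓; end August 7 >= August 8? ✗ → no.
gamma: start August 9 < August 11? ✓; end August 20 >= August 8? ✓ → yes.
iota: start August 15 < August 11? ✗; end August 22 >= August 8? ✓ → no.
kappa: start August 2 < August 11? ✓; end August 5 >= August 8? ✗ → no.
mu: start August 18 < August 11? ✗; end August 26 >= August 8? ✓ → no.
theta: start August 14 < August 11? ✗; end August 24 >= August 8? ✓ → no.
zeta: start August 8 < August 11? ✓; end August 18 >= August 8? ✓ → yes.
Result: gamma, zeta.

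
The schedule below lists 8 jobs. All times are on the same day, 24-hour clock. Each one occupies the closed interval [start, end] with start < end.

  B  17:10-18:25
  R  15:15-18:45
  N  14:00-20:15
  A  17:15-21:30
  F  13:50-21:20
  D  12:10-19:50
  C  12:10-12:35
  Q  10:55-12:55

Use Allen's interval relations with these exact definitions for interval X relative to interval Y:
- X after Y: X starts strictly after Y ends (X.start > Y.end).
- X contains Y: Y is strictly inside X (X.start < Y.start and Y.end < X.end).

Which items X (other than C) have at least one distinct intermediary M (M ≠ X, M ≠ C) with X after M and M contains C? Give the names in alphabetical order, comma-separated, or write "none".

A, B, F, N, R

Target C = [12:10, 12:35].
Intermediaries M with M contains C: Q.
Via Q — items with X after Q: A, B, F, N, R.
Union: A, B, F, N, R.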